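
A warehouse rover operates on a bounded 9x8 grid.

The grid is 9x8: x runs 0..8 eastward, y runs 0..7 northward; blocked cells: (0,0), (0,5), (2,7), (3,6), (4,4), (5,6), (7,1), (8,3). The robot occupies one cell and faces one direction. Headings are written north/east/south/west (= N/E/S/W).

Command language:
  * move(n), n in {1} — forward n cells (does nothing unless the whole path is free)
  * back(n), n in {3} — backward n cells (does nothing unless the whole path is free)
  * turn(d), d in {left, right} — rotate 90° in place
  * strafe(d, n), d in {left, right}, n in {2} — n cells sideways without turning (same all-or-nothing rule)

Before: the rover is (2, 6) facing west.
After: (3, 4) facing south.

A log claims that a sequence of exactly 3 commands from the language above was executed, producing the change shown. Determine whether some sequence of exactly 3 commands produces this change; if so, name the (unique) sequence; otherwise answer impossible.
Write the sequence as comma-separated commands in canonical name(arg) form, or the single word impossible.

impossible

no 3-step route produces this change.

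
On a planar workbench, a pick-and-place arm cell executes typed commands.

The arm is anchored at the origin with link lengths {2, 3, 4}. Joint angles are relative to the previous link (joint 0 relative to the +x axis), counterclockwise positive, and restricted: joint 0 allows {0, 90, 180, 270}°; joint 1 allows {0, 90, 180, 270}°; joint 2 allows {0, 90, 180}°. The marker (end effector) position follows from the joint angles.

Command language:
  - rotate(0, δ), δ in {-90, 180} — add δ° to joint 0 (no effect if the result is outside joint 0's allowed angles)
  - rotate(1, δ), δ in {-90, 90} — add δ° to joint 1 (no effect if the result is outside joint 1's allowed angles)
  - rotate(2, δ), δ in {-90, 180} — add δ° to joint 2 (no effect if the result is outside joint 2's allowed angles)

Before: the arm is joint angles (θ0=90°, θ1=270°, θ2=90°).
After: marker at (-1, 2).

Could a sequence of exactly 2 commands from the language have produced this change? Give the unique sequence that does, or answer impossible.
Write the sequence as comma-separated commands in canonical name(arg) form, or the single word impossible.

key: order matters: swapping rotate(2, -90) and rotate(2, 180) lands elsewhere
begin: joint angles (θ0=90°, θ1=270°, θ2=90°)
[1] after rotate(2, -90): joint angles (θ0=90°, θ1=270°, θ2=0°)
[2] after rotate(2, 180): joint angles (θ0=90°, θ1=270°, θ2=180°)
uniquely the one of 36 2-step routes that fits.

rotate(2, -90), rotate(2, 180)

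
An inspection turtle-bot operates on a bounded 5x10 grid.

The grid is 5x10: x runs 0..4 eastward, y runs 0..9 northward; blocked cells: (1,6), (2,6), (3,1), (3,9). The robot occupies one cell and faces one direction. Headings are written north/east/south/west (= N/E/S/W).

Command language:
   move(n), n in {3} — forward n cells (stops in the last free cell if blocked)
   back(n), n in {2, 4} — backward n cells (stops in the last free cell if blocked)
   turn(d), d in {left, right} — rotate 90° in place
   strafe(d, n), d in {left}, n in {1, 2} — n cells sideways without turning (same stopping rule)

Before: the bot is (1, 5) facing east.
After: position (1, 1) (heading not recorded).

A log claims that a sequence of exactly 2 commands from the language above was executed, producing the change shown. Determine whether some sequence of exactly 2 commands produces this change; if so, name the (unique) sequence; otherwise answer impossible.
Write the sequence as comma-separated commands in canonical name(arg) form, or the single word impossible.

key: order matters: swapping turn(left) and back(4) lands elsewhere
from: (1, 5) facing east
1. turn(left) → (1, 5) facing north
2. back(4) → (1, 1) facing north
no other 2-command option fits: unique.

turn(left), back(4)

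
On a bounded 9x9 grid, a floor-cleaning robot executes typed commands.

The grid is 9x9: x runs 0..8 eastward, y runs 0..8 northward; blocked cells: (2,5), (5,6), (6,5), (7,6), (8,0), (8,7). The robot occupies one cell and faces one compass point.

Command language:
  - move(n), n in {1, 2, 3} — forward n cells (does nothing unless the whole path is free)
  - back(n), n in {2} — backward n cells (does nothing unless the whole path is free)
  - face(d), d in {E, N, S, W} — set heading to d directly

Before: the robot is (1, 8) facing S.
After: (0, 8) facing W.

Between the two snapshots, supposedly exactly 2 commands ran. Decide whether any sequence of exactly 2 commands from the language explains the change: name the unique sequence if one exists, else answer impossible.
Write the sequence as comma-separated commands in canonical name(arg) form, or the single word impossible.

face(W), move(1)

key: running move(1) before face(W) would end elsewhere — order is forced
start: (1, 8) facing S
step 1 (face(W)): (1, 8) facing W
step 2 (move(1)): (0, 8) facing W
no other 2-command option fits: unique.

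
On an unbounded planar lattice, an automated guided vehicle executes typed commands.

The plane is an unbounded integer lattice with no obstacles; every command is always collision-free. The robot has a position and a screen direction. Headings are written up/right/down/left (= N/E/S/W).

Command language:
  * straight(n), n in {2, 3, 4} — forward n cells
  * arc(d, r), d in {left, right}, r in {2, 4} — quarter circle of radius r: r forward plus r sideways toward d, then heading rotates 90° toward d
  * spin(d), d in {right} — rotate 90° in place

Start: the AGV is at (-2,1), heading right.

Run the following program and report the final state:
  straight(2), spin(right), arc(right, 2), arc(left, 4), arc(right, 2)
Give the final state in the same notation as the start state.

t0: at (-2,1), heading right
t=1 straight(2) ⇒ at (0,1), heading right
t=2 spin(right) ⇒ at (0,1), heading down
t=3 arc(right, 2) ⇒ at (-2,-1), heading left
t=4 arc(left, 4) ⇒ at (-6,-5), heading down
t=5 arc(right, 2) ⇒ at (-8,-7), heading left

at (-8,-7), heading left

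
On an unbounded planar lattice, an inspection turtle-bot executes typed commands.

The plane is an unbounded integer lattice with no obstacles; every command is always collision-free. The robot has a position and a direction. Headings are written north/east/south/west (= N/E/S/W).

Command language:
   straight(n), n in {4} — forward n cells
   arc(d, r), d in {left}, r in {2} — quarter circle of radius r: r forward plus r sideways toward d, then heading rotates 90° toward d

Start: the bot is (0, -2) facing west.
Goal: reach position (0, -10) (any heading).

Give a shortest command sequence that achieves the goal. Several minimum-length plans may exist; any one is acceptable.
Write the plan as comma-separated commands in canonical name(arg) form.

arc(left, 2), straight(4), arc(left, 2)

start: (0, -2) facing west
step 1 (arc(left, 2)): (-2, -4) facing south
step 2 (straight(4)): (-2, -8) facing south
step 3 (arc(left, 2)): (0, -10) facing east
minimal: 3 command(s), checked below 3.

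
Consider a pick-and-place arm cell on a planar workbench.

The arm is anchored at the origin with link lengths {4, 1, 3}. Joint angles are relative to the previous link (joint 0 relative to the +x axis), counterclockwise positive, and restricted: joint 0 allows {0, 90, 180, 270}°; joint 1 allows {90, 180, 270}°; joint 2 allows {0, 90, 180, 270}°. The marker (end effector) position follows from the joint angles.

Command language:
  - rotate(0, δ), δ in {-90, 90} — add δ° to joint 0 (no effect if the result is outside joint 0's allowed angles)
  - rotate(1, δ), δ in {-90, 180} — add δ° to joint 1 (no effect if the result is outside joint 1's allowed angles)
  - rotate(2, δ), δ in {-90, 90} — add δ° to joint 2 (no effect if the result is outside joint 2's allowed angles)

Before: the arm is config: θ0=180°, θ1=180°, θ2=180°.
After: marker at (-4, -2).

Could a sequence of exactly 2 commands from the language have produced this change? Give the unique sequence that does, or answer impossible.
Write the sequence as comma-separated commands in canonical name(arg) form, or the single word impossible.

key: order matters: swapping rotate(1, -90) and rotate(1, 180) lands elsewhere
initial: config: θ0=180°, θ1=180°, θ2=180°
1. rotate(1, -90) → config: θ0=180°, θ1=90°, θ2=180°
2. rotate(1, 180) → config: θ0=180°, θ1=270°, θ2=180°
no other 2-command option fits: unique.

rotate(1, -90), rotate(1, 180)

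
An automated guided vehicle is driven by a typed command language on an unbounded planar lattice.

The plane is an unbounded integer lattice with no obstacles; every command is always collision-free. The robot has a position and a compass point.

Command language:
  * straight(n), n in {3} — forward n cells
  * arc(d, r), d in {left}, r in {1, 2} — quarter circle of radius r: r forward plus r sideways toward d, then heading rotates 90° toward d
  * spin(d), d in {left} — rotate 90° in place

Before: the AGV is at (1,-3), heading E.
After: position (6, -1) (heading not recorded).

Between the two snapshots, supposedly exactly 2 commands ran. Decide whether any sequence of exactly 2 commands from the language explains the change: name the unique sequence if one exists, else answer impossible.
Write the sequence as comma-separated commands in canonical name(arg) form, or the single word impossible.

key: running arc(left, 2) before straight(3) would end elsewhere — order is forced
initial: at (1,-3), heading E
[1] after straight(3): at (4,-3), heading E
[2] after arc(left, 2): at (6,-1), heading N
uniquely the one of 16 2-step routes that fits.

straight(3), arc(left, 2)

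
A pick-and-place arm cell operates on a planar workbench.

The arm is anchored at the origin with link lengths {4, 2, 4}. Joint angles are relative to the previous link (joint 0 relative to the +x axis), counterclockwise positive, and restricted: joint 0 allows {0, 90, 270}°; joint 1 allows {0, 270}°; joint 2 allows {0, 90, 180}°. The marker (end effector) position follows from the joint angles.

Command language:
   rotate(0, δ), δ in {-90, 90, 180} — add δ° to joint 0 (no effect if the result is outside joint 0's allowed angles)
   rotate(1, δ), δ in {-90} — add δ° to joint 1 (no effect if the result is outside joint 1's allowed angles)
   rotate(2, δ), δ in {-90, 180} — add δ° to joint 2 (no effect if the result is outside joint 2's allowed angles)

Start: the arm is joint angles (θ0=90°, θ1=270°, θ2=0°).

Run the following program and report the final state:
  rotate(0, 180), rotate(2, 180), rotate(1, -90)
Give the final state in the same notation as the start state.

joint angles (θ0=270°, θ1=270°, θ2=180°)

t0: joint angles (θ0=90°, θ1=270°, θ2=0°)
1. rotate(0, 180) → joint angles (θ0=270°, θ1=270°, θ2=0°)
2. rotate(2, 180) → joint angles (θ0=270°, θ1=270°, θ2=180°)
3. rotate(1, -90) → joint angles (θ0=270°, θ1=270°, θ2=180°)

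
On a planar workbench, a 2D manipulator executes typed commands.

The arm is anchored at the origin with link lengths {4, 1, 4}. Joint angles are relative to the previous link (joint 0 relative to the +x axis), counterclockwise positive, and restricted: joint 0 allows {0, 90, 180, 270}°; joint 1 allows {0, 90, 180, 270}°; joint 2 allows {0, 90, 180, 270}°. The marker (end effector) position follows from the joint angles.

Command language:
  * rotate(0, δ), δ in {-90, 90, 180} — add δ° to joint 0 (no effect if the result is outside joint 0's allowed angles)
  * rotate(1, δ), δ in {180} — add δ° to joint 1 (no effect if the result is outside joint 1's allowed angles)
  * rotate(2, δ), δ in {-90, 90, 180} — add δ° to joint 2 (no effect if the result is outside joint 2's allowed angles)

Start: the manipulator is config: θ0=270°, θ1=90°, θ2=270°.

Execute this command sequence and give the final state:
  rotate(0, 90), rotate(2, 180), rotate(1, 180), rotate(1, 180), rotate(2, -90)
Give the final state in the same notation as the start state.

config: θ0=0°, θ1=90°, θ2=0°

t0: config: θ0=270°, θ1=90°, θ2=270°
t=1 rotate(0, 90) ⇒ config: θ0=0°, θ1=90°, θ2=270°
t=2 rotate(2, 180) ⇒ config: θ0=0°, θ1=90°, θ2=90°
t=3 rotate(1, 180) ⇒ config: θ0=0°, θ1=270°, θ2=90°
t=4 rotate(1, 180) ⇒ config: θ0=0°, θ1=90°, θ2=90°
t=5 rotate(2, -90) ⇒ config: θ0=0°, θ1=90°, θ2=0°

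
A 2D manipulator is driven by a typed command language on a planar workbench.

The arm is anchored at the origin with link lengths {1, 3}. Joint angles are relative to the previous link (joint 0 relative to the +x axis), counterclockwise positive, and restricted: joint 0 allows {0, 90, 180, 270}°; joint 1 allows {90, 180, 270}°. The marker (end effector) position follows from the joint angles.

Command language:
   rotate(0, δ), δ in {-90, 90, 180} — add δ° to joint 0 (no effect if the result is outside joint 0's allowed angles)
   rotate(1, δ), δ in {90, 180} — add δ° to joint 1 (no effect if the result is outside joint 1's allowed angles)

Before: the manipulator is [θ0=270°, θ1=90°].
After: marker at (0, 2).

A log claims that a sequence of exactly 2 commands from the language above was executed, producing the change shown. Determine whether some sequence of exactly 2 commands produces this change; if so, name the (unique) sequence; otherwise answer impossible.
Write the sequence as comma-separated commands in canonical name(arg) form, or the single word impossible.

key: order matters: swapping rotate(1, 90) and rotate(1, 180) lands elsewhere
t0: [θ0=270°, θ1=90°]
t=1 rotate(1, 90) ⇒ [θ0=270°, θ1=180°]
t=2 rotate(1, 180) ⇒ [θ0=270°, θ1=180°]
uniquely the one of 25 2-step routes that fits.

rotate(1, 90), rotate(1, 180)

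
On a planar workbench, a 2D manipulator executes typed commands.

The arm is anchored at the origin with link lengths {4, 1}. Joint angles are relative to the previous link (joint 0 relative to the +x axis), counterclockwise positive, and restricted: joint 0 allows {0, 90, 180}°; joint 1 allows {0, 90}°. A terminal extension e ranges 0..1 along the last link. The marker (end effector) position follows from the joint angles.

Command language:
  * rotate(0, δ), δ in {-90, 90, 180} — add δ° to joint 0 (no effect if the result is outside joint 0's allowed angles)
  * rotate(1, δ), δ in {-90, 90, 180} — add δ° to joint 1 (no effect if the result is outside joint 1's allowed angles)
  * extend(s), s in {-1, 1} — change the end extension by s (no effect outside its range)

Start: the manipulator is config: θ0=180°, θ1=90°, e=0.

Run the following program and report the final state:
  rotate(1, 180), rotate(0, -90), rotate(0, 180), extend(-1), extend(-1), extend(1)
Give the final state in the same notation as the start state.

start: config: θ0=180°, θ1=90°, e=0
step 1 (rotate(1, 180)): config: θ0=180°, θ1=90°, e=0
step 2 (rotate(0, -90)): config: θ0=90°, θ1=90°, e=0
step 3 (rotate(0, 180)): config: θ0=90°, θ1=90°, e=0
step 4 (extend(-1)): config: θ0=90°, θ1=90°, e=0
step 5 (extend(-1)): config: θ0=90°, θ1=90°, e=0
step 6 (extend(1)): config: θ0=90°, θ1=90°, e=1

config: θ0=90°, θ1=90°, e=1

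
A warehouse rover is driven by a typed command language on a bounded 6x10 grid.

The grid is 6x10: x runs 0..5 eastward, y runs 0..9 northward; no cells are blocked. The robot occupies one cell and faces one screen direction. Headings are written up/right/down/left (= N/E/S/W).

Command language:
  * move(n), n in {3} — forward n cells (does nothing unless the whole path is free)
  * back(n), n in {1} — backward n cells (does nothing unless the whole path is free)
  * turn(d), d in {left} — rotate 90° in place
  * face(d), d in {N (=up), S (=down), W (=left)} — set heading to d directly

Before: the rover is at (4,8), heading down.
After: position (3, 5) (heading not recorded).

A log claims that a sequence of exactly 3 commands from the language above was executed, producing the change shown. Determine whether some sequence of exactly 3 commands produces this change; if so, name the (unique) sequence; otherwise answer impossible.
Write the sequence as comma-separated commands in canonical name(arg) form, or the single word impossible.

move(3), turn(left), back(1)

key: running back(1) before move(3) would end elsewhere — order is forced
begin: at (4,8), heading down
[1] after move(3): at (4,5), heading down
[2] after turn(left): at (4,5), heading right
[3] after back(1): at (3,5), heading right
uniquely the one of 216 3-step routes that fits.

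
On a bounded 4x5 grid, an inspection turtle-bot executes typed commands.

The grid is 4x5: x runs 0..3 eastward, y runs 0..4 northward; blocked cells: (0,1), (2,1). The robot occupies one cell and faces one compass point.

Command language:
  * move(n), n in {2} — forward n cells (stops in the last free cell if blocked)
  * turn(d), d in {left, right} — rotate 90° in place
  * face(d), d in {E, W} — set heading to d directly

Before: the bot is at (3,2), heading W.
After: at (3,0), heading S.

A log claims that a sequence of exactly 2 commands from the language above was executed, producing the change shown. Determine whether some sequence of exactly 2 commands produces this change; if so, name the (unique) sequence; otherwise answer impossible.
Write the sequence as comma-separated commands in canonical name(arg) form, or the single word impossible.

key: running move(2) before turn(left) would end elsewhere — order is forced
start: at (3,2), heading W
[1] after turn(left): at (3,2), heading S
[2] after move(2): at (3,0), heading S
all 25 alternatives checked — unique.

turn(left), move(2)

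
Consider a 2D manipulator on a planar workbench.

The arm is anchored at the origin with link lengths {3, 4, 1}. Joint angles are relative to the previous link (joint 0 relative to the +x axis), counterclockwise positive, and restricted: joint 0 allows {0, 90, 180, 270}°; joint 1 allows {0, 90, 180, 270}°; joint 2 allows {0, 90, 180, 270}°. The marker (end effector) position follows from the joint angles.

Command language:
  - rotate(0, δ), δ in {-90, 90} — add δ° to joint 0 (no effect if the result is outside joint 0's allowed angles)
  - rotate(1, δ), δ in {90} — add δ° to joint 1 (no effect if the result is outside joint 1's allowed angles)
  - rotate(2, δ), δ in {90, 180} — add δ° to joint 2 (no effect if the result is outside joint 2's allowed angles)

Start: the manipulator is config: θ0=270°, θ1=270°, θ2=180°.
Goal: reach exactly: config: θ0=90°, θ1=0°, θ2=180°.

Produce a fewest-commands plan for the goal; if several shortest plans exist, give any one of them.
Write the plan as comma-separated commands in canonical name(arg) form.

start: config: θ0=270°, θ1=270°, θ2=180°
1. rotate(0, 90) → config: θ0=0°, θ1=270°, θ2=180°
2. rotate(0, 90) → config: θ0=90°, θ1=270°, θ2=180°
3. rotate(1, 90) → config: θ0=90°, θ1=0°, θ2=180°
shorter routes all fall short; 3 is best.

rotate(0, 90), rotate(0, 90), rotate(1, 90)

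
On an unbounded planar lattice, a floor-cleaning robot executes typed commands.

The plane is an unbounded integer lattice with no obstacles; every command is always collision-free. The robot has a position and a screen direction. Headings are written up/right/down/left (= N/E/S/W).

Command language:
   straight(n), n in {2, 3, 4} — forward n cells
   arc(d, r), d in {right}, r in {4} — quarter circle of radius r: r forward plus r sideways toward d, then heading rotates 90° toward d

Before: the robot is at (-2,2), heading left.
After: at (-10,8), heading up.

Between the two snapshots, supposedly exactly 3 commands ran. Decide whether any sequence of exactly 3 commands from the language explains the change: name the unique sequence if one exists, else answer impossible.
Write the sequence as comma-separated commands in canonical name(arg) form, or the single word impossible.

straight(4), arc(right, 4), straight(2)

key: order matters: swapping straight(4) and straight(2) lands elsewhere
start: at (-2,2), heading left
1. straight(4) → at (-6,2), heading left
2. arc(right, 4) → at (-10,6), heading up
3. straight(2) → at (-10,8), heading up
no other 3-command option fits: unique.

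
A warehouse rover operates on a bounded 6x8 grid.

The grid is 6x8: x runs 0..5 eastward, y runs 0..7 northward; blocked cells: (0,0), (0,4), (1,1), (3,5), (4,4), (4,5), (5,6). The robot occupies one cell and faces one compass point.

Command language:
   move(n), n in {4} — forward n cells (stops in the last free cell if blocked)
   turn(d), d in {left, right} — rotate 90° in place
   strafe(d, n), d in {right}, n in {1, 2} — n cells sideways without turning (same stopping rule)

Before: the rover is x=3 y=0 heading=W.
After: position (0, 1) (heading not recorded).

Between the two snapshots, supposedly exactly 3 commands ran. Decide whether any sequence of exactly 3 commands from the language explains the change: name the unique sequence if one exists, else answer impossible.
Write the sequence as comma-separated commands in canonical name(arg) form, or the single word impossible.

all 125 sequences checked — none match.

impossible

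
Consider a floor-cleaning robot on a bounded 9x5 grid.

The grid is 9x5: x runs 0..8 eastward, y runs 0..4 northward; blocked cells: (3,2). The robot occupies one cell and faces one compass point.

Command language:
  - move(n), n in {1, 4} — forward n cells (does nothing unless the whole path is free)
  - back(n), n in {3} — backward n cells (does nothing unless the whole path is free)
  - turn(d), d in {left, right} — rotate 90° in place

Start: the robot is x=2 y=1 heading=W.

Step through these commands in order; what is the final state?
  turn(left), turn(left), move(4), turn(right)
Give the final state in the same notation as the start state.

x=6 y=1 heading=S

initial: x=2 y=1 heading=W
1. turn(left) → x=2 y=1 heading=S
2. turn(left) → x=2 y=1 heading=E
3. move(4) → x=6 y=1 heading=E
4. turn(right) → x=6 y=1 heading=S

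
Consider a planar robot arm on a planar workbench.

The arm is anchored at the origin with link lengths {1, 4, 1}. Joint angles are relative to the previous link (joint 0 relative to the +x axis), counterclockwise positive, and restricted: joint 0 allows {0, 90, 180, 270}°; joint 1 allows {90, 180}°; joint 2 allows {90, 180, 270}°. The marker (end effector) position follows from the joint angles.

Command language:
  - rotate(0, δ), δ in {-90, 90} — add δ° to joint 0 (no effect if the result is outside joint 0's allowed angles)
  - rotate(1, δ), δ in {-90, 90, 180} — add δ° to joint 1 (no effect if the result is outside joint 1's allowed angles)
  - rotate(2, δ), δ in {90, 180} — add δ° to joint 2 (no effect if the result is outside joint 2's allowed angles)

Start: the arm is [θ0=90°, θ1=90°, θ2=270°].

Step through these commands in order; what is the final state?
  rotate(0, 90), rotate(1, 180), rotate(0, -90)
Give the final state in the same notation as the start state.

[θ0=90°, θ1=90°, θ2=270°]

initial: [θ0=90°, θ1=90°, θ2=270°]
1. rotate(0, 90) → [θ0=180°, θ1=90°, θ2=270°]
2. rotate(1, 180) → [θ0=180°, θ1=90°, θ2=270°]
3. rotate(0, -90) → [θ0=90°, θ1=90°, θ2=270°]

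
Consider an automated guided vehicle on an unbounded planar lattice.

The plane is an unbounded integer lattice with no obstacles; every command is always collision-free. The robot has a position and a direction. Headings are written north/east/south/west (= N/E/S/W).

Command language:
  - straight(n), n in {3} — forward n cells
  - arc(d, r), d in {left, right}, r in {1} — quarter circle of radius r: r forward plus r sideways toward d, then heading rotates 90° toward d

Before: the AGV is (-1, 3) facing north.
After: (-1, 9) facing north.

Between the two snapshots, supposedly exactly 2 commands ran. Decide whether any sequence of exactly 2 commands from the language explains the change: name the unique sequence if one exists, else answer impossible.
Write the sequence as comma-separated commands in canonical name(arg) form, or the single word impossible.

key: still facing N at the end — nothing in the sequence rotates
t0: (-1, 3) facing north
t=1 straight(3) ⇒ (-1, 6) facing north
t=2 straight(3) ⇒ (-1, 9) facing north
no rival 2-sequence matches.

straight(3), straight(3)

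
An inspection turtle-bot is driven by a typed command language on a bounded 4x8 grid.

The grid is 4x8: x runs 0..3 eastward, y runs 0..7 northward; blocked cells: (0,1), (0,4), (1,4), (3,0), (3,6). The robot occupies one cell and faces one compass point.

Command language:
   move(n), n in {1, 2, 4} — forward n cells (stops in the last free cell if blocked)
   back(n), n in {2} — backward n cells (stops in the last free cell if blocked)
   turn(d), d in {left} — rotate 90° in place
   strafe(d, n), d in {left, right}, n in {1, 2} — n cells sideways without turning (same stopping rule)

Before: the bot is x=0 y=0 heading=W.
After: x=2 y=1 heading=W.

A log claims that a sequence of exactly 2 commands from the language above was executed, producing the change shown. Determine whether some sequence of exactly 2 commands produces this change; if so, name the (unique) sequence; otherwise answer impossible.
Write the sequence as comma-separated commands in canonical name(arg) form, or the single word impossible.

back(2), strafe(right, 1)

key: heading stays W — no command in the sequence turns
start: x=0 y=0 heading=W
[1] after back(2): x=2 y=0 heading=W
[2] after strafe(right, 1): x=2 y=1 heading=W
all 81 alternatives checked — unique.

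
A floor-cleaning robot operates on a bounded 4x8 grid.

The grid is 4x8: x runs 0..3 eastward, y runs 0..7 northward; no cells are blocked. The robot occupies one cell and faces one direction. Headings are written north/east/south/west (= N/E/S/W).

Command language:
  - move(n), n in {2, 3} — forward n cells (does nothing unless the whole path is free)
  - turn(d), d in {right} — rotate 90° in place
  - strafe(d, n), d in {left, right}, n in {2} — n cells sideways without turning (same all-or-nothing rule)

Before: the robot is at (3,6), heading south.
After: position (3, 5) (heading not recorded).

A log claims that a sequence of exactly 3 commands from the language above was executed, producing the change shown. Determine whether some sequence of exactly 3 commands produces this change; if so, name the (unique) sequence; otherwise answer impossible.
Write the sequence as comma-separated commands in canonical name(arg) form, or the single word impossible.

move(3), turn(right), strafe(right, 2)

key: running strafe(right, 2) before move(3) would end elsewhere — order is forced
initial: at (3,6), heading south
step 1 (move(3)): at (3,3), heading south
step 2 (turn(right)): at (3,3), heading west
step 3 (strafe(right, 2)): at (3,5), heading west
uniquely the one of 125 3-step routes that fits.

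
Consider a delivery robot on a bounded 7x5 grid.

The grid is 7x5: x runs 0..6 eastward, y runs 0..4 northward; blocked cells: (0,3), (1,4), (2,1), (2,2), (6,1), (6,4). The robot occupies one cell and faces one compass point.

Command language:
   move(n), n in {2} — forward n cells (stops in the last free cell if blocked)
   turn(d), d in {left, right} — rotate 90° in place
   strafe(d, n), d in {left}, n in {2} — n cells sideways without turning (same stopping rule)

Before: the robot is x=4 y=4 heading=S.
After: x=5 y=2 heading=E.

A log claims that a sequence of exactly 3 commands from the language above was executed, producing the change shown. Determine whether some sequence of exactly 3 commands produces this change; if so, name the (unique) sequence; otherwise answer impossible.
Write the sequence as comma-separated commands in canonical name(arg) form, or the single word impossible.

strafe(left, 2), move(2), turn(left)

key: position moved to (5,2) AND the heading swung to E — translation plus rotation needed
t0: x=4 y=4 heading=S
t=1 strafe(left, 2) ⇒ x=5 y=4 heading=S
t=2 move(2) ⇒ x=5 y=2 heading=S
t=3 turn(left) ⇒ x=5 y=2 heading=E
uniquely the one of 64 3-step routes that fits.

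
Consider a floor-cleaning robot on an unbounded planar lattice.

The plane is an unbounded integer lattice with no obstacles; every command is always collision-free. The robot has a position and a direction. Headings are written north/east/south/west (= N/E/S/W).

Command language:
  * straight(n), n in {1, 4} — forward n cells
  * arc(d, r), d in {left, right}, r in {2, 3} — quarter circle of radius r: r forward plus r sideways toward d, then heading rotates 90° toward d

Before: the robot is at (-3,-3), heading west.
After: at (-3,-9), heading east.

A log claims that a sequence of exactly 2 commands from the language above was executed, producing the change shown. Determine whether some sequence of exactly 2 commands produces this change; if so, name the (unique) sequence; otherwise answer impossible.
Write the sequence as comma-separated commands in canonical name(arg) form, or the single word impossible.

key: position moved to (-3,-9) AND the heading swung to E — translation plus rotation needed
start: at (-3,-3), heading west
1. arc(left, 3) → at (-6,-6), heading south
2. arc(left, 3) → at (-3,-9), heading east
no rival 2-sequence matches.

arc(left, 3), arc(left, 3)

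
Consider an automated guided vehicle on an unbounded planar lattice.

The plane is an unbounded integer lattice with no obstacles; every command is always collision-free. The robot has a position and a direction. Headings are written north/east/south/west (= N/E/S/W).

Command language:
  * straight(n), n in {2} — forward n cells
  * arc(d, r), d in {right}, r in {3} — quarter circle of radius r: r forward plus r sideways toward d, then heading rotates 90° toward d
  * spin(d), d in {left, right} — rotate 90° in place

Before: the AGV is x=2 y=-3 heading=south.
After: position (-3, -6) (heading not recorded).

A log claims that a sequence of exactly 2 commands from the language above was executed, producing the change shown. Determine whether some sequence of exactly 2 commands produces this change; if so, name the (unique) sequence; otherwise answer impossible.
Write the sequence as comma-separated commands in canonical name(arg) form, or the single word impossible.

key: running straight(2) before arc(right, 3) would end elsewhere — order is forced
from: x=2 y=-3 heading=south
1. arc(right, 3) → x=-1 y=-6 heading=west
2. straight(2) → x=-3 y=-6 heading=west
no other 2-command option fits: unique.

arc(right, 3), straight(2)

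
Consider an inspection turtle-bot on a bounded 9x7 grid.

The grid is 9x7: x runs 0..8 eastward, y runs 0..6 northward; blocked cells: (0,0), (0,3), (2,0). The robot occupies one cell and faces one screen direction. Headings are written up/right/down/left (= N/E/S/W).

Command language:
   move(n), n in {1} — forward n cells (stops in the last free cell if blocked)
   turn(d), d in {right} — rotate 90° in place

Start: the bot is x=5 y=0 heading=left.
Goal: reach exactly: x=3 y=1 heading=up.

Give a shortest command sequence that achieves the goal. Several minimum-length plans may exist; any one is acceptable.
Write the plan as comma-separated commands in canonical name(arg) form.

start: x=5 y=0 heading=left
t=1 move(1) ⇒ x=4 y=0 heading=left
t=2 move(1) ⇒ x=3 y=0 heading=left
t=3 turn(right) ⇒ x=3 y=0 heading=up
t=4 move(1) ⇒ x=3 y=1 heading=up
minimal: 4 command(s), checked below 4.

move(1), move(1), turn(right), move(1)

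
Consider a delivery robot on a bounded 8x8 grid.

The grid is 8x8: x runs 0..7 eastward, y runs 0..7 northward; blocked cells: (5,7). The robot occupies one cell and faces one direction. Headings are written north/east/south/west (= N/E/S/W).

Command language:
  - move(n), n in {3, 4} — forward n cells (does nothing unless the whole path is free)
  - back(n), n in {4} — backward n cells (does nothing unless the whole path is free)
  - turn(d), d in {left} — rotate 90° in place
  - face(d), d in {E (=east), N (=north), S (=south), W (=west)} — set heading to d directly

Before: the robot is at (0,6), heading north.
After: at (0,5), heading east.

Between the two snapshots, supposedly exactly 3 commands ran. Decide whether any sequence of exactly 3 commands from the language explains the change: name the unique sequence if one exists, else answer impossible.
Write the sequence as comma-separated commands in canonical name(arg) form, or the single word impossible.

key: running face(E) before back(4) would end elsewhere — order is forced
t0: at (0,6), heading north
step 1 (back(4)): at (0,2), heading north
step 2 (move(3)): at (0,5), heading north
step 3 (face(E)): at (0,5), heading east
uniquely the one of 512 3-step routes that fits.

back(4), move(3), face(E)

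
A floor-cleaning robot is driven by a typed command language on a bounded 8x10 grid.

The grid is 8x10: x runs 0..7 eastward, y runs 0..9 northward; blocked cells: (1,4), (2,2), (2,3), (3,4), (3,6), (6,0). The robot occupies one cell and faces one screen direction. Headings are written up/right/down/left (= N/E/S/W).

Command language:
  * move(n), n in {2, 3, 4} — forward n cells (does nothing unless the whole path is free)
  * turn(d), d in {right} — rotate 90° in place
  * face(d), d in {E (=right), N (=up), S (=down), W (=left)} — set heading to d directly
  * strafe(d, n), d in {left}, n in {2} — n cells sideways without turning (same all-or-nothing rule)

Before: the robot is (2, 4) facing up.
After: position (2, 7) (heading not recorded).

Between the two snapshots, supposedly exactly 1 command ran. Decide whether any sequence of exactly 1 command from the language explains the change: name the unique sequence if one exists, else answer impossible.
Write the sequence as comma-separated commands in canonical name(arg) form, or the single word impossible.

move(3)

begin: (2, 4) facing up
step 1 (move(3)): (2, 7) facing up
all 9 alternatives checked — unique.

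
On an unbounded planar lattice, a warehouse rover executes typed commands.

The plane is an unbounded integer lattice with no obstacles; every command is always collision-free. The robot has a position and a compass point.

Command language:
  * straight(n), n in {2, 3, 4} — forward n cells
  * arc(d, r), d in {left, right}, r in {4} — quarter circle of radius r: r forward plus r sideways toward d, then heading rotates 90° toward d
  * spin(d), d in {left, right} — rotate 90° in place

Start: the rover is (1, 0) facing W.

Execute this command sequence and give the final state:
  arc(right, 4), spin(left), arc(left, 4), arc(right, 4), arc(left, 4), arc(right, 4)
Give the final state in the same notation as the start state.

(-19, -12) facing W

t0: (1, 0) facing W
1. arc(right, 4) → (-3, 4) facing N
2. spin(left) → (-3, 4) facing W
3. arc(left, 4) → (-7, 0) facing S
4. arc(right, 4) → (-11, -4) facing W
5. arc(left, 4) → (-15, -8) facing S
6. arc(right, 4) → (-19, -12) facing W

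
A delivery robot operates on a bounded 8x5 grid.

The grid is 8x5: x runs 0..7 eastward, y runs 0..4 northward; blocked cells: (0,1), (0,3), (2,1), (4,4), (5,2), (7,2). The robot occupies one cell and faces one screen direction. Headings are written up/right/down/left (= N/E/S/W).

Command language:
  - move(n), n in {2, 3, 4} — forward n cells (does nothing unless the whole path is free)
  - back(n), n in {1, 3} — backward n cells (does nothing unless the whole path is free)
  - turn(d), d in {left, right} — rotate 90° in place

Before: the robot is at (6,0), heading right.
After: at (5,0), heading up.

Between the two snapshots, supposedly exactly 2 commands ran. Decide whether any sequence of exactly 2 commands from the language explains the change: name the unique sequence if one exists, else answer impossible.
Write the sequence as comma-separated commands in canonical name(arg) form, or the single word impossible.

back(1), turn(left)

key: order matters: swapping back(1) and turn(left) lands elsewhere
start: at (6,0), heading right
1. back(1) → at (5,0), heading right
2. turn(left) → at (5,0), heading up
uniquely the one of 49 2-step routes that fits.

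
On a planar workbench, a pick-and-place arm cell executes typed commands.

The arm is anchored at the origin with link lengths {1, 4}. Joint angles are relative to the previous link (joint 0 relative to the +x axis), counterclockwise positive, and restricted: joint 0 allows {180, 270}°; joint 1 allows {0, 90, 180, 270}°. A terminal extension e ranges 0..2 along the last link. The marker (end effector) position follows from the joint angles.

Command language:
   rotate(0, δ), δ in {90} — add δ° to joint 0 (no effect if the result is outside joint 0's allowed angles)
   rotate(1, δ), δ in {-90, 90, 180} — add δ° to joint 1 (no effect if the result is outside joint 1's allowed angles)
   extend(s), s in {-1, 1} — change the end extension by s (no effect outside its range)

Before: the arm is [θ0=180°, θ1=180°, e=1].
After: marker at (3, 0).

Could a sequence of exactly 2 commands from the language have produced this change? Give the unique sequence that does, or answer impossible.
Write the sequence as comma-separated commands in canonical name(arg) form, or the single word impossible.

begin: [θ0=180°, θ1=180°, e=1]
[1] after extend(-1): [θ0=180°, θ1=180°, e=0]
[2] after extend(-1): [θ0=180°, θ1=180°, e=0]
uniquely the one of 36 2-step routes that fits.

extend(-1), extend(-1)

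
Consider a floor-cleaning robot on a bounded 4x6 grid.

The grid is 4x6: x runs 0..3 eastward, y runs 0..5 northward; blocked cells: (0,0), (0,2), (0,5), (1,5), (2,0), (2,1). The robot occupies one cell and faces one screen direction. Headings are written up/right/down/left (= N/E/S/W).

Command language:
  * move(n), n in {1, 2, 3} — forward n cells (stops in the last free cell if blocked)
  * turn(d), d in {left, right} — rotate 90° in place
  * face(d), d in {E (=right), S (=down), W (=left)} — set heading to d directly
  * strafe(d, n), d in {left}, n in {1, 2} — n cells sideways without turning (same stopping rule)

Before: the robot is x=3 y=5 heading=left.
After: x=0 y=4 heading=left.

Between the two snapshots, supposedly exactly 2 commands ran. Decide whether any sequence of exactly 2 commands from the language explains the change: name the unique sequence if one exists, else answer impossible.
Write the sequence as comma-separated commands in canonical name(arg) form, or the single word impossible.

strafe(left, 1), move(3)

key: running move(3) before strafe(left, 1) would end elsewhere — order is forced
t0: x=3 y=5 heading=left
t=1 strafe(left, 1) ⇒ x=3 y=4 heading=left
t=2 move(3) ⇒ x=0 y=4 heading=left
all 100 alternatives checked — unique.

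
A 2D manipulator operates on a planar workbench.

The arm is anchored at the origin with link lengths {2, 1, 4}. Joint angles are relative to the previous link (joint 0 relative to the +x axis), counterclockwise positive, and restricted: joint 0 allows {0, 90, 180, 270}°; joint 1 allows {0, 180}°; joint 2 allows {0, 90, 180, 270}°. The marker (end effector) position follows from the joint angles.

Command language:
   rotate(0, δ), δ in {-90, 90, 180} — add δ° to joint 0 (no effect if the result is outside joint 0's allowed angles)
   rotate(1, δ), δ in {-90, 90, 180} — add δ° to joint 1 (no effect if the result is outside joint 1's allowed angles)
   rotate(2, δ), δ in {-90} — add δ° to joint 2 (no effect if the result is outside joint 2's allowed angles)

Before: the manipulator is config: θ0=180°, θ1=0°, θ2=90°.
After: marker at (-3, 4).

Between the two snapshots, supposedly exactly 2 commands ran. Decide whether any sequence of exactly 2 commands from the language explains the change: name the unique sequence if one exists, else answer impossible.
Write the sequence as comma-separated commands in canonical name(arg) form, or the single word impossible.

from: config: θ0=180°, θ1=0°, θ2=90°
[1] after rotate(2, -90): config: θ0=180°, θ1=0°, θ2=0°
[2] after rotate(2, -90): config: θ0=180°, θ1=0°, θ2=270°
all 49 alternatives checked — unique.

rotate(2, -90), rotate(2, -90)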